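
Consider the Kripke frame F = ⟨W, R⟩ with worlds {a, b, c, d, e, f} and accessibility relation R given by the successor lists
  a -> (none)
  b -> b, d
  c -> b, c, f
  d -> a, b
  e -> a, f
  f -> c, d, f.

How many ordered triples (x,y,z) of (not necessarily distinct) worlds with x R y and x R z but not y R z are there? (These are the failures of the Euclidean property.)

Enumerating: (b,d,d), (c,b,c), (c,b,f), (c,f,b), (d,a,a), (d,a,b), (d,b,a), (e,a,a), (e,a,f), (e,f,a), (f,c,d), (f,d,c), (f,d,d), (f,d,f).

14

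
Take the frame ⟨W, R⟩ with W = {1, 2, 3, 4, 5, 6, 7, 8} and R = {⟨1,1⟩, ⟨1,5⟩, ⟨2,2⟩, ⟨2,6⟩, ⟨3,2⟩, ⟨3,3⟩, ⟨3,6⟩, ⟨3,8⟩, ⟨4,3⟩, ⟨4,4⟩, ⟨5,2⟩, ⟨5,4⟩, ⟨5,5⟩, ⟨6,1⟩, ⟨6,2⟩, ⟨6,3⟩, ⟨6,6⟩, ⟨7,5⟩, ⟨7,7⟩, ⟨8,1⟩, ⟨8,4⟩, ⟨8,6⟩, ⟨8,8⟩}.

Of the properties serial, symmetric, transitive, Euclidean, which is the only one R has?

Serial: yes — every world has a successor (e.g. 1 R 1).
Symmetric: no — 1 R 5 but not 5 R 1.
Transitive: no — 1 R 5 and 5 R 2, but not 1 R 2.
Euclidean: no — 3 R 2 and 3 R 8, but not 2 R 8.
Only serial holds.

serial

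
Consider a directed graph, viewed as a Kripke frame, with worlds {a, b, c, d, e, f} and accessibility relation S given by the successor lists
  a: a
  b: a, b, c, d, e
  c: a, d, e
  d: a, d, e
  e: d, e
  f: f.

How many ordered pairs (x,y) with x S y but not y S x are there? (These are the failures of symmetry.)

Enumerating: (b,a), (b,c), (b,d), (b,e), (c,a), (c,d), (c,e), (d,a).

8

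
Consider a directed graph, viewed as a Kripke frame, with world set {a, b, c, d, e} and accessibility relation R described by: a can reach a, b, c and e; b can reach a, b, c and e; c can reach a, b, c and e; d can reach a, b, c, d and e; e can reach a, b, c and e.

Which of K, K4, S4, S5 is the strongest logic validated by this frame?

S4

Transitive (axiom 4): yes — every two-step R-path is closed by a direct edge.
Reflexive (axiom T): yes — every world is R-related to itself.
Euclidean (axiom 5): no — d R a and d R d, but not a R d.
So F validates K, K4, S4; S5 would additionally require R to be Euclidean. The strongest is S4.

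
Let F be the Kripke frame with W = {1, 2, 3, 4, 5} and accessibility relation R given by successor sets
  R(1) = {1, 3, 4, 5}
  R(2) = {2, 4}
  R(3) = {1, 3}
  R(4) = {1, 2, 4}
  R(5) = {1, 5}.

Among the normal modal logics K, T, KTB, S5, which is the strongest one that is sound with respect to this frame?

KTB

Reflexive (axiom T): yes — every world is R-related to itself.
Symmetric (axiom B): yes — every pair in R has its reverse in R.
Euclidean (axiom 5): no — 1 R 3 and 1 R 4, but not 3 R 4.
So F validates K, T, KTB; S5 would additionally require R to be Euclidean. The strongest is KTB.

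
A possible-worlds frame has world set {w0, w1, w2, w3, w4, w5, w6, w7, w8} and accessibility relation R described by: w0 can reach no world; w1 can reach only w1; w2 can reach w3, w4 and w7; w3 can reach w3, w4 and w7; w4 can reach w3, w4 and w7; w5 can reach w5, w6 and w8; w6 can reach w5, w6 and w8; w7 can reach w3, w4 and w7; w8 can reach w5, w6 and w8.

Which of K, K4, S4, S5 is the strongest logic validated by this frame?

K4

Transitive (axiom 4): yes — every two-step R-path is closed by a direct edge.
Reflexive (axiom T): no — w0 is not related to itself.
Euclidean (axiom 5): yes — any two successors of a common world are R-related.
So F validates K, K4; S4 would additionally require R to be reflexive. The strongest is K4.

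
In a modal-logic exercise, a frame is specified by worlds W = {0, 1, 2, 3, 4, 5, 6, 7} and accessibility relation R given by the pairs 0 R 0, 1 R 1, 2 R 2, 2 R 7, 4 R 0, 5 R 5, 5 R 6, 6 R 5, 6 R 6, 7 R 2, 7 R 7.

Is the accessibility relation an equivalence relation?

Reflexive: no — 3 is not related to itself.
Symmetric: no — 4 R 0 but not 0 R 4.
Transitive: yes — every two-step R-path is closed by a direct edge.
So R is not an equivalence relation.

No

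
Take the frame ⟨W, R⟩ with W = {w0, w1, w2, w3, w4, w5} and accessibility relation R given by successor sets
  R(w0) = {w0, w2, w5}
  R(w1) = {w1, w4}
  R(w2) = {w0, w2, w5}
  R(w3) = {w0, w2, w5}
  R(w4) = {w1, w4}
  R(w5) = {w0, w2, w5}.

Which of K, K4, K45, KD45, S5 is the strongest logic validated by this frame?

Transitive (axiom 4): yes — every two-step R-path is closed by a direct edge.
Euclidean (axiom 5): yes — any two successors of a common world are R-related.
Serial (axiom D): yes — every world has a successor (e.g. w0 R w0).
Reflexive (axiom T): no — w3 is not related to itself.
So F validates K, K4, K45, KD45; S5 would additionally require R to be reflexive. The strongest is KD45.

KD45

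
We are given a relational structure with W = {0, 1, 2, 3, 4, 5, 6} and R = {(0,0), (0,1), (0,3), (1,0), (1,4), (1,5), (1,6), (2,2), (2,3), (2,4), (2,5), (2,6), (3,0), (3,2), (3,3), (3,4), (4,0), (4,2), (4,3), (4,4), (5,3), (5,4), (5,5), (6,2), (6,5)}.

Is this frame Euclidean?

No

Euclidean: no — 0 R 1 and 0 R 3, but not 1 R 3.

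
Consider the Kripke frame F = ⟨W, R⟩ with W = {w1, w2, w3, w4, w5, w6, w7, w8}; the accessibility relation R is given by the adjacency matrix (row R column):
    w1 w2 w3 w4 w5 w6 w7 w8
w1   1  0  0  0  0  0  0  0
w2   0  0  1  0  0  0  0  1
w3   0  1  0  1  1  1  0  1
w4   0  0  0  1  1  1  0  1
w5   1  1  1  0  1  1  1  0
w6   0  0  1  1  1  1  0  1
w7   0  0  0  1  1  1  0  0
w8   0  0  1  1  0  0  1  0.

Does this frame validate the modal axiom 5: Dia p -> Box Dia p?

No

By correspondence theory, 5 is valid on a frame iff R is Euclidean.
Euclidean: no — w3 R w2 and w3 R w4, but not w2 R w4.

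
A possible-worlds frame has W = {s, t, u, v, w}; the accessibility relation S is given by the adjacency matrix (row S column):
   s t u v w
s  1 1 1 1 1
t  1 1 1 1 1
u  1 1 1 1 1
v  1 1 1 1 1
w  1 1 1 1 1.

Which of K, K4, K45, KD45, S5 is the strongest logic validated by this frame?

Transitive (axiom 4): yes — every two-step S-path is closed by a direct edge.
Euclidean (axiom 5): yes — any two successors of a common world are S-related.
Serial (axiom D): yes — every world has a successor (e.g. s S s).
Reflexive (axiom T): yes — every world is S-related to itself.
So F validates K, K4, K45, KD45, S5. The strongest is S5.

S5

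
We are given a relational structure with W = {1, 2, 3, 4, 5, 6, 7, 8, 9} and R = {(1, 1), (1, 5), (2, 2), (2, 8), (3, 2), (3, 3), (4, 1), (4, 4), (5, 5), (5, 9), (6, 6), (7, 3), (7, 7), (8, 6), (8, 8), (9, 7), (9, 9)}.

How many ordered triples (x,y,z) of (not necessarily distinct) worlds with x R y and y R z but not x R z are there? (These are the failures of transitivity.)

Enumerating: (1,5,9), (2,8,6), (3,2,8), (4,1,5), (5,9,7), (7,3,2), (9,7,3).

7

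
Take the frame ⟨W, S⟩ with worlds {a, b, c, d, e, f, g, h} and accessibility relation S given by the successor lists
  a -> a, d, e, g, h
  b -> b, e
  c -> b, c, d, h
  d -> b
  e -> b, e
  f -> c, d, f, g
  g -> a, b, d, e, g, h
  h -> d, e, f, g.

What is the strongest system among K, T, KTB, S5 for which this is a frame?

K

Reflexive (axiom T): no — d is not related to itself.
Symmetric (axiom B): no — a S d but not d S a.
Euclidean (axiom 5): no — a S d and a S e, but not d S e.
So F validates K; T would additionally require S to be reflexive. The strongest is K.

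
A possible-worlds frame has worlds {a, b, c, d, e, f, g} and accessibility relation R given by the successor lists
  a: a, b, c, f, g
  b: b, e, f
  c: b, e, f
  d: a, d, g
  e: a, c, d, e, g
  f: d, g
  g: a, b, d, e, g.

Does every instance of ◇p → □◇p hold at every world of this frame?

No

By correspondence theory, 5 is valid on a frame iff R is Euclidean.
Euclidean: no — a R b and a R c, but not b R c.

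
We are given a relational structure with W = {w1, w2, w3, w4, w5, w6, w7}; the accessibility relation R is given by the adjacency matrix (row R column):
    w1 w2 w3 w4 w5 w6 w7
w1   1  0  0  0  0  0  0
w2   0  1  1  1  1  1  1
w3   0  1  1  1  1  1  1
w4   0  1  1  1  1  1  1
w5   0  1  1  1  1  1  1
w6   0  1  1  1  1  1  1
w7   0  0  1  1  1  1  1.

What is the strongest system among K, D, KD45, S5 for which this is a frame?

Serial (axiom D): yes — every world has a successor (e.g. w1 R w1).
Euclidean (axiom 5): no — w3 R w7 and w3 R w2, but not w7 R w2.
Transitive (axiom 4): no — w7 R w3 and w3 R w2, but not w7 R w2.
Reflexive (axiom T): yes — every world is R-related to itself.
So F validates K, D; KD45 would additionally require R to be Euclidean and transitive. The strongest is D.

D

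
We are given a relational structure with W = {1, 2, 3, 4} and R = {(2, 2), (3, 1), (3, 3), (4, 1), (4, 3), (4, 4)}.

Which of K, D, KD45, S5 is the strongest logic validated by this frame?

K

Serial (axiom D): no — 1 has no R-successor.
Euclidean (axiom 5): no — 4 R 1 and 4 R 3, but not 1 R 3.
Transitive (axiom 4): yes — every two-step R-path is closed by a direct edge.
Reflexive (axiom T): no — 1 is not related to itself.
So F validates K; D would additionally require R to be serial. The strongest is K.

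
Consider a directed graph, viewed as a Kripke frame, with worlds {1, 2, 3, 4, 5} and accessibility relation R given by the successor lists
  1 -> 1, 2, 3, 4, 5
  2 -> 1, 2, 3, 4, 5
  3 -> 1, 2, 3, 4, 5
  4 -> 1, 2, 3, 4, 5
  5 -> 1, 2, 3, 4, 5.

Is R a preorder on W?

Reflexive: yes — every world is R-related to itself.
Transitive: yes — every two-step R-path is closed by a direct edge.
So R is a preorder.

Yes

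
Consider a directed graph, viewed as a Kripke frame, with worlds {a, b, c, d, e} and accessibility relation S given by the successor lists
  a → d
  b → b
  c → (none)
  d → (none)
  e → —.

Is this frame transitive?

Yes

Transitive: yes — every two-step S-path is closed by a direct edge.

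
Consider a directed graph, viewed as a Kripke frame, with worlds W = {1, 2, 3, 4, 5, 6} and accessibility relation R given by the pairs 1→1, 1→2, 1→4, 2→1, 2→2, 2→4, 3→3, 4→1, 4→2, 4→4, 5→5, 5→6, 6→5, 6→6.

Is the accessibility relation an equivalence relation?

Reflexive: yes — every world is R-related to itself.
Symmetric: yes — every pair in R has its reverse in R.
Transitive: yes — every two-step R-path is closed by a direct edge.
So R is an equivalence relation.

Yes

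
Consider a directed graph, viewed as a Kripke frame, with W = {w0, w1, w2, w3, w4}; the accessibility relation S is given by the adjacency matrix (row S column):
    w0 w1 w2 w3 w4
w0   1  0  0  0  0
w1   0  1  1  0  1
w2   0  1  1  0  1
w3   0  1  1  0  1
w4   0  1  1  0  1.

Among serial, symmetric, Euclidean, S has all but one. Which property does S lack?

Serial: yes — every world has a successor (e.g. w0 S w0).
Symmetric: no — w3 S w1 but not w1 S w3.
Euclidean: yes — any two successors of a common world are S-related.
Only symmetric fails.

symmetric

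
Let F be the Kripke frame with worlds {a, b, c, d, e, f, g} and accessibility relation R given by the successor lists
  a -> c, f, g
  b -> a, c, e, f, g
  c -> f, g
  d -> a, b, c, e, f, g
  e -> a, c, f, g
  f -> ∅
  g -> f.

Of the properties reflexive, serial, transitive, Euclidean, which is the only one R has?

Reflexive: no — a is not related to itself.
Serial: no — f has no R-successor.
Transitive: yes — every two-step R-path is closed by a direct edge.
Euclidean: no — a R f and a R c, but not f R c.
Only transitive holds.

transitive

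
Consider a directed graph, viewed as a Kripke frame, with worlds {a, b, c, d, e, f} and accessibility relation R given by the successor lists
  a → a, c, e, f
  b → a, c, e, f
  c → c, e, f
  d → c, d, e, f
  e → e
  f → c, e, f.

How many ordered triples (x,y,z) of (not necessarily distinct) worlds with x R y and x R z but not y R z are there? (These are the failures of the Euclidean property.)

Enumerating: (a,c,a), (a,e,a), (a,e,c), (a,e,f), (a,f,a), (b,c,a), (b,e,a), (b,e,c), (b,e,f), (b,f,a), (c,e,c), (c,e,f), … and 7 more.
Total: 19.

19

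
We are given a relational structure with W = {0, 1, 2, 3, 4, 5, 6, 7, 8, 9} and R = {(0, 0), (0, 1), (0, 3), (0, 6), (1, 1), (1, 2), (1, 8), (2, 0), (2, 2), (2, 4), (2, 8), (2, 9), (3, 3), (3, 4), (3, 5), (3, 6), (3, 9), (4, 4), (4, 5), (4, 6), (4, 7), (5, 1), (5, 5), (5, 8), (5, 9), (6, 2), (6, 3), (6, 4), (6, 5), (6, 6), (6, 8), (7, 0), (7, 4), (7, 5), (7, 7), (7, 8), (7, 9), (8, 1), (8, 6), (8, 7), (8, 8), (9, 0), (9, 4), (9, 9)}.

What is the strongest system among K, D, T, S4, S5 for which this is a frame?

T

Serial (axiom D): yes — every world has a successor (e.g. 0 R 0).
Reflexive (axiom T): yes — every world is R-related to itself.
Transitive (axiom 4): no — 0 R 1 and 1 R 2, but not 0 R 2.
Euclidean (axiom 5): no — 0 R 1 and 0 R 3, but not 1 R 3.
So F validates K, D, T; S4 would additionally require R to be transitive. The strongest is T.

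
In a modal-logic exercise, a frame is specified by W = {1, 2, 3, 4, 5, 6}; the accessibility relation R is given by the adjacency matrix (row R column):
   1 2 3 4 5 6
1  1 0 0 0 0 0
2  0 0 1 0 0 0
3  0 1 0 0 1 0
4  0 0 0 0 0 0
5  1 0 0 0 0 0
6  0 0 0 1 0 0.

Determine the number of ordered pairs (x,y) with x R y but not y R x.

3

Enumerating: (3,5), (5,1), (6,4).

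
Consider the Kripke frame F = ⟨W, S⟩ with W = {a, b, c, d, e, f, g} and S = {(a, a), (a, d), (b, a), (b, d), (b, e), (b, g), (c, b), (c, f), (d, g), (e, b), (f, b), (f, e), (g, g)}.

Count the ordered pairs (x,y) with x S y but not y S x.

Enumerating: (a,d), (b,a), (b,d), (b,g), (c,b), (c,f), (d,g), (f,b), (f,e).

9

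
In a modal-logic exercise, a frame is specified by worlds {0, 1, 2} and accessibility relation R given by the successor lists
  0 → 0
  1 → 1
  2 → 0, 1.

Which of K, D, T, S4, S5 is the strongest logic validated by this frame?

Serial (axiom D): yes — every world has a successor (e.g. 0 R 0).
Reflexive (axiom T): no — 2 is not related to itself.
Transitive (axiom 4): yes — every two-step R-path is closed by a direct edge.
Euclidean (axiom 5): no — 2 R 0 and 2 R 1, but not 0 R 1.
So F validates K, D; T would additionally require R to be reflexive. The strongest is D.

D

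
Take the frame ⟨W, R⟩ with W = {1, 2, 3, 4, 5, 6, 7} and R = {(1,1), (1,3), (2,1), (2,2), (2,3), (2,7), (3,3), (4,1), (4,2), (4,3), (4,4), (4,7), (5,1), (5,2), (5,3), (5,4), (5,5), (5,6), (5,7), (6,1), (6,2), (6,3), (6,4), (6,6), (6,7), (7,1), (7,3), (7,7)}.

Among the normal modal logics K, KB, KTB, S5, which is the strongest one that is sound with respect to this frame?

Symmetric (axiom B): no — 1 R 3 but not 3 R 1.
Reflexive (axiom T): yes — every world is R-related to itself.
Euclidean (axiom 5): no — 2 R 1 and 2 R 7, but not 1 R 7.
So F validates K; KB would additionally require R to be symmetric. The strongest is K.

K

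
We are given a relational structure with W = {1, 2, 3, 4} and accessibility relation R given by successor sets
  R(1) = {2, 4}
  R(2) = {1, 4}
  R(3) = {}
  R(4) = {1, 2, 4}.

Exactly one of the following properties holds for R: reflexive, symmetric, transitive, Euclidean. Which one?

Reflexive: no — 1 is not related to itself.
Symmetric: yes — every pair in R has its reverse in R.
Transitive: no — 1 R 2 and 2 R 1, but not 1 R 1.
Euclidean: no — 1 R 2 and 1 R 2, but not 2 R 2.
Only symmetric holds.

symmetric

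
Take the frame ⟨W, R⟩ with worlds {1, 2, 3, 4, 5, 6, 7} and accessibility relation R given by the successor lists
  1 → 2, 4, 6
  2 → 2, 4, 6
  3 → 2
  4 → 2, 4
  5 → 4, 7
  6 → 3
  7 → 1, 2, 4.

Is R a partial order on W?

No

Reflexive: no — 1 is not related to itself.
Transitive: no — 1 R 6 and 6 R 3, but not 1 R 3.
Antisymmetric: no — 2 R 4 and 4 R 2 with 2 ≠ 4.
So R is not a partial order.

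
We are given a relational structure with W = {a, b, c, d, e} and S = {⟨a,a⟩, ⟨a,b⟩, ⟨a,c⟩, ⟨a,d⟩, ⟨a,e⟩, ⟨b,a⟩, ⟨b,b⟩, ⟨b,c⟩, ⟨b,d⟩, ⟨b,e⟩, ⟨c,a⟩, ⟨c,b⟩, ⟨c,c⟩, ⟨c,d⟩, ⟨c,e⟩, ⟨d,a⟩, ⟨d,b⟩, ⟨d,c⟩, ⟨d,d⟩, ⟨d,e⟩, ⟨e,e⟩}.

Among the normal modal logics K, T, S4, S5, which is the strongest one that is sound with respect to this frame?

Reflexive (axiom T): yes — every world is S-related to itself.
Transitive (axiom 4): yes — every two-step S-path is closed by a direct edge.
Euclidean (axiom 5): no — a S e and a S b, but not e S b.
So F validates K, T, S4; S5 would additionally require S to be Euclidean. The strongest is S4.

S4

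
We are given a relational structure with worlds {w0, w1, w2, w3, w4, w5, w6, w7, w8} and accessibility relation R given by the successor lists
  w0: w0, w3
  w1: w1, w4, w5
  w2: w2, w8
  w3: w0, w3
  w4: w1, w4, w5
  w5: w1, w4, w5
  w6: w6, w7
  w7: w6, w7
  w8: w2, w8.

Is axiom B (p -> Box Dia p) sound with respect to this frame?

Yes

The schema B characterises exactly the symmetric frames.
Symmetric: yes — every pair in R has its reverse in R.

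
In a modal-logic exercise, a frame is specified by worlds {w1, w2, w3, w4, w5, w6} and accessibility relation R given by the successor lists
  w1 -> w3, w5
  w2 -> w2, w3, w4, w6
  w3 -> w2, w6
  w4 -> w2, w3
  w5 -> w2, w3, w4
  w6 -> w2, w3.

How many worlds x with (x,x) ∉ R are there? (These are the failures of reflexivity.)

Enumerating: w1, w3, w4, w5, w6.

5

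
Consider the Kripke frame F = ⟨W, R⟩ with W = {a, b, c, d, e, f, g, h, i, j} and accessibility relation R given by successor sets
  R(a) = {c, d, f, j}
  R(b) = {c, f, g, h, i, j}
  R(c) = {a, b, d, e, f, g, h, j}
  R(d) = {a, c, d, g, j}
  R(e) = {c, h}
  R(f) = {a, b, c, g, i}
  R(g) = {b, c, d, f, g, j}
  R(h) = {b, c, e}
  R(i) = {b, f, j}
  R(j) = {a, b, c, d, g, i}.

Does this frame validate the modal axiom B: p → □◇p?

By correspondence theory, B is valid on a frame iff R is symmetric.
Symmetric: yes — every pair in R has its reverse in R.

Yes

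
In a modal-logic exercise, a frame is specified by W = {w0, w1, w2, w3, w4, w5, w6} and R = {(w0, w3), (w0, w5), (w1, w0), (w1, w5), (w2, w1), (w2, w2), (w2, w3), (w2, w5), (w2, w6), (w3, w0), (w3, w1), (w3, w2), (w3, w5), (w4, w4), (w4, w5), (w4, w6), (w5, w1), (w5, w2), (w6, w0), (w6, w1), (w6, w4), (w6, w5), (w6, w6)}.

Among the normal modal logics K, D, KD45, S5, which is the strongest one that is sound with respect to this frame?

Serial (axiom D): yes — every world has a successor (e.g. w0 R w3).
Euclidean (axiom 5): no — w0 R w5 and w0 R w3, but not w5 R w3.
Transitive (axiom 4): no — w0 R w3 and w3 R w1, but not w0 R w1.
Reflexive (axiom T): no — w0 is not related to itself.
So F validates K, D; KD45 would additionally require R to be Euclidean and transitive. The strongest is D.

D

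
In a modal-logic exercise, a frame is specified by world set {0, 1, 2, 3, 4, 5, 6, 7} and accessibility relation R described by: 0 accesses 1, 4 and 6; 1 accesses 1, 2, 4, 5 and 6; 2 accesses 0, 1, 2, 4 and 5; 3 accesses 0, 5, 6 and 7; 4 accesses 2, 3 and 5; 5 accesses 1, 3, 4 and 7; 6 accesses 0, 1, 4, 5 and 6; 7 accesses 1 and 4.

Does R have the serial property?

Yes

Serial: yes — every world has a successor (e.g. 0 R 1).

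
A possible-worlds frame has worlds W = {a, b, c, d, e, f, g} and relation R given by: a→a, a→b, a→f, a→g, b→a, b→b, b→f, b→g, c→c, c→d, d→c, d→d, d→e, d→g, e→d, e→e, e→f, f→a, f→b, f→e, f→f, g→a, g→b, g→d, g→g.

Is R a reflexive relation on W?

Yes

Reflexive: yes — every world is R-related to itself.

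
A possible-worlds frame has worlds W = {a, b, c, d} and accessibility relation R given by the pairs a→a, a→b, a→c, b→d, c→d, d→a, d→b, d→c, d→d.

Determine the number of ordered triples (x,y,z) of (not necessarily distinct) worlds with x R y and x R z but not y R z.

Enumerating: (a,b,a), (a,b,b), (a,b,c), (a,c,a), (a,c,b), (a,c,c), (d,a,d), (d,b,a), (d,b,b), (d,b,c), (d,c,a), (d,c,b), (d,c,c).

13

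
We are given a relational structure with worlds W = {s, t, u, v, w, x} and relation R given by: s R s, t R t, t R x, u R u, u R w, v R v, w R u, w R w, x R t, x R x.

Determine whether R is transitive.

Transitive: yes — every two-step R-path is closed by a direct edge.

Yes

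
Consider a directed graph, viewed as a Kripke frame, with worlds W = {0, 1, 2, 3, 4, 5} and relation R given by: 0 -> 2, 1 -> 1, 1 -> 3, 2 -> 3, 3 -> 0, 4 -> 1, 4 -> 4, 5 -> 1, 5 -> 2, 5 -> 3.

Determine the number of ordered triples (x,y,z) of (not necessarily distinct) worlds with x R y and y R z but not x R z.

6

Enumerating: (0,2,3), (1,3,0), (2,3,0), (3,0,2), (4,1,3), (5,3,0).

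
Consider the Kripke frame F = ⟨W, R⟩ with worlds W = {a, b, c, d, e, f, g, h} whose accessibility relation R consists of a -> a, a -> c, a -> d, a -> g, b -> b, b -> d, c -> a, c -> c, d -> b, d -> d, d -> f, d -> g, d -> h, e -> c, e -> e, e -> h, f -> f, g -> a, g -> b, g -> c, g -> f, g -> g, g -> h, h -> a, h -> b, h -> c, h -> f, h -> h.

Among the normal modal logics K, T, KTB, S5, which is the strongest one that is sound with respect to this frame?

Reflexive (axiom T): yes — every world is R-related to itself.
Symmetric (axiom B): no — a R d but not d R a.
Euclidean (axiom 5): no — a R c and a R d, but not c R d.
So F validates K, T; KTB would additionally require R to be symmetric. The strongest is T.

T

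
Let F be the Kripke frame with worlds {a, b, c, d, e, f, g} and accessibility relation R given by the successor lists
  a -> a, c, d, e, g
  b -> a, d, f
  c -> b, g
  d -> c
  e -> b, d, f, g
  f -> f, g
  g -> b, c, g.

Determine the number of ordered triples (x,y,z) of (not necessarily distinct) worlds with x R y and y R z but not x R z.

23

Enumerating: (a,c,b), (a,e,b), (a,e,f), (a,g,b), (b,a,c), (b,a,e), (b,a,g), (b,d,c), (b,f,g), (c,b,a), (c,b,d), (c,b,f), … and 11 more.
Total: 23.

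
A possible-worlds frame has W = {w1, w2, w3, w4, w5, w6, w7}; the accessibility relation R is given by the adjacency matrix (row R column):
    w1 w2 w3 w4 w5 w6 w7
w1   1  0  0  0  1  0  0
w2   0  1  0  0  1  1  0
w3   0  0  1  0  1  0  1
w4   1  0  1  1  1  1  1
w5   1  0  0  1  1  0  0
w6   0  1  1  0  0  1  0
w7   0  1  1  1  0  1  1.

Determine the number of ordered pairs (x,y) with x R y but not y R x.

8

Enumerating: (w2,w5), (w3,w5), (w4,w1), (w4,w3), (w4,w6), (w6,w3), (w7,w2), (w7,w6).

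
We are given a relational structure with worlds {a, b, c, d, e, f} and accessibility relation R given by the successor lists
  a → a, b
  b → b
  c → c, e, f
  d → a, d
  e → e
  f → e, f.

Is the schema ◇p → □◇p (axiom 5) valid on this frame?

The schema 5 characterises exactly the Euclidean frames.
Euclidean: no — c R e and c R f, but not e R f.

No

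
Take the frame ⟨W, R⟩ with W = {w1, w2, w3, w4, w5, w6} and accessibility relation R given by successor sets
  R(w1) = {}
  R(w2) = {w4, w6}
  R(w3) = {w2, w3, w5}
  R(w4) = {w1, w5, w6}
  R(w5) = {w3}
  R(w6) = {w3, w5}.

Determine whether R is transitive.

Transitive: no — w2 R w4 and w4 R w1, but not w2 R w1.

No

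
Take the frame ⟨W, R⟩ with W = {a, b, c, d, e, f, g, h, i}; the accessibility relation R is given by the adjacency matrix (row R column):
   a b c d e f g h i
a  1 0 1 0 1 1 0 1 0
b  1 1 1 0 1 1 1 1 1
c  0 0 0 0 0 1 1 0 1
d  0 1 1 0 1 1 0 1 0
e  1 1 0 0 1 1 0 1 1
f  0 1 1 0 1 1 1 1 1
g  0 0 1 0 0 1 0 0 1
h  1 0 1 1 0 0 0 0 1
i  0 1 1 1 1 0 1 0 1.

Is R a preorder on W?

No

Reflexive: no — c is not related to itself.
Transitive: no — a R c and c R g, but not a R g.
So R is not a preorder.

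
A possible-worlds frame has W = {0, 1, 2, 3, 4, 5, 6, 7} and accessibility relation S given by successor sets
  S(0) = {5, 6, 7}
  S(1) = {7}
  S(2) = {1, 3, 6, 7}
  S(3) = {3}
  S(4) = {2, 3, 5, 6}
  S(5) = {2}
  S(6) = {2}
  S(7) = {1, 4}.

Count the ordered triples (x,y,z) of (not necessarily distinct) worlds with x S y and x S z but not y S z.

40

Enumerating: (0,5,5), (0,5,6), (0,5,7), (0,6,5), (0,6,6), (0,6,7), (0,7,5), (0,7,6), (0,7,7), (1,7,7), (2,1,1), (2,1,3), … and 28 more.
Total: 40.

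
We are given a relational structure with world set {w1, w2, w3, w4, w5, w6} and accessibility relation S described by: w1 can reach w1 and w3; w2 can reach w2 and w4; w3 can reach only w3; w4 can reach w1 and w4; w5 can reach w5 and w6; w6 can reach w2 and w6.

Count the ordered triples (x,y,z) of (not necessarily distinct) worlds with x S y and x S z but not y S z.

Enumerating: (w1,w3,w1), (w2,w4,w2), (w4,w1,w4), (w5,w6,w5), (w6,w2,w6).

5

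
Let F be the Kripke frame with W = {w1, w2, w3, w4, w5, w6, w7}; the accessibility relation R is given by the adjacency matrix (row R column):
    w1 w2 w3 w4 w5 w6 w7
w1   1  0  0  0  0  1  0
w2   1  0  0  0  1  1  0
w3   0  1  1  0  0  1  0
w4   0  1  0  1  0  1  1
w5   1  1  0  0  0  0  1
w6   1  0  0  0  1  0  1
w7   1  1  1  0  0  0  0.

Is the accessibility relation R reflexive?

Reflexive: no — w2 is not related to itself.

No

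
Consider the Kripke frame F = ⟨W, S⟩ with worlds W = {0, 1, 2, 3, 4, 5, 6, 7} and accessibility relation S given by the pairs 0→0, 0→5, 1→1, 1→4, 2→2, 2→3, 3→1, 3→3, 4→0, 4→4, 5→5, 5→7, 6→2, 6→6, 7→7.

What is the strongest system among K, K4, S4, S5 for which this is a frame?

Transitive (axiom 4): no — 0 S 5 and 5 S 7, but not 0 S 7.
Reflexive (axiom T): yes — every world is S-related to itself.
Euclidean (axiom 5): no — 0 S 5 and 0 S 0, but not 5 S 0.
So F validates K; K4 would additionally require S to be transitive. The strongest is K.

K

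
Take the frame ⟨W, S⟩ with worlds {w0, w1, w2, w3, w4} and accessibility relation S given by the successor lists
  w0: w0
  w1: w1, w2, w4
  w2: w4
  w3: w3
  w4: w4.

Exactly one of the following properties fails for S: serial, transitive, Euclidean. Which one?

Euclidean

Serial: yes — every world has a successor (e.g. w0 S w0).
Transitive: yes — every two-step S-path is closed by a direct edge.
Euclidean: no — w1 S w4 and w1 S w2, but not w4 S w2.
Only Euclidean fails.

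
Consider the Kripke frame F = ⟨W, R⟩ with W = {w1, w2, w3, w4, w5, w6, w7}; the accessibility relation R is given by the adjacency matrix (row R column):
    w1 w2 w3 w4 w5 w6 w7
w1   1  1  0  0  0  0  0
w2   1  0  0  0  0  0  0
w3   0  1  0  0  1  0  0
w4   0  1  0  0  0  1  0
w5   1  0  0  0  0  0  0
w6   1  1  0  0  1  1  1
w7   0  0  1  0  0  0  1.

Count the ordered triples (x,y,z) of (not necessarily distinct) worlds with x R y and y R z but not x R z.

Enumerating: (w2,w1,w2), (w3,w2,w1), (w3,w5,w1), (w4,w2,w1), (w4,w6,w1), (w4,w6,w5), (w4,w6,w7), (w5,w1,w2), (w6,w7,w3), (w7,w3,w2), (w7,w3,w5).

11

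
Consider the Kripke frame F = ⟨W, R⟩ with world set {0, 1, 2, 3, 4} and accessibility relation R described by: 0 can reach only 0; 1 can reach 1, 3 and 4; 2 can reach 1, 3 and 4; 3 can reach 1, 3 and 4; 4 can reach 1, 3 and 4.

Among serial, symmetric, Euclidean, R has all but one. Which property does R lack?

symmetric

Serial: yes — every world has a successor (e.g. 0 R 0).
Symmetric: no — 2 R 1 but not 1 R 2.
Euclidean: yes — any two successors of a common world are R-related.
Only symmetric fails.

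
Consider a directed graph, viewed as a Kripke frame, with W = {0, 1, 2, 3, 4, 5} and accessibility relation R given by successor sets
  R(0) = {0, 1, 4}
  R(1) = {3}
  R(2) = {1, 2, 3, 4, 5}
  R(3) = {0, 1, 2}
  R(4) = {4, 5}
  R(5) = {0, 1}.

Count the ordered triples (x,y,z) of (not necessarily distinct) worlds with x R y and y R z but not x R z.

Enumerating: (0,1,3), (0,4,5), (1,3,0), (1,3,1), (1,3,2), (2,3,0), (2,5,0), (3,0,4), (3,1,3), (3,2,3), (3,2,4), (3,2,5), (4,5,0), (4,5,1), (5,0,4), (5,1,3).

16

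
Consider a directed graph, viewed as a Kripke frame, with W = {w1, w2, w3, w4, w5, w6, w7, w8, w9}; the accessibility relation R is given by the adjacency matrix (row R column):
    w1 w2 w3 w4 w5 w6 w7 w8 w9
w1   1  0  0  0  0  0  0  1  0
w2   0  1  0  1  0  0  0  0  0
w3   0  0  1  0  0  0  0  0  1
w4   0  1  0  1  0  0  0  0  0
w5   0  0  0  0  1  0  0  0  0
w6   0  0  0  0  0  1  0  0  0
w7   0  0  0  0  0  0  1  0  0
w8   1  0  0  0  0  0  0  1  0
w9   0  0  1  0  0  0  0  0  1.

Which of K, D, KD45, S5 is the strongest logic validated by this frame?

Serial (axiom D): yes — every world has a successor (e.g. w1 R w1).
Euclidean (axiom 5): yes — any two successors of a common world are R-related.
Transitive (axiom 4): yes — every two-step R-path is closed by a direct edge.
Reflexive (axiom T): yes — every world is R-related to itself.
So F validates K, D, KD45, S5. The strongest is S5.

S5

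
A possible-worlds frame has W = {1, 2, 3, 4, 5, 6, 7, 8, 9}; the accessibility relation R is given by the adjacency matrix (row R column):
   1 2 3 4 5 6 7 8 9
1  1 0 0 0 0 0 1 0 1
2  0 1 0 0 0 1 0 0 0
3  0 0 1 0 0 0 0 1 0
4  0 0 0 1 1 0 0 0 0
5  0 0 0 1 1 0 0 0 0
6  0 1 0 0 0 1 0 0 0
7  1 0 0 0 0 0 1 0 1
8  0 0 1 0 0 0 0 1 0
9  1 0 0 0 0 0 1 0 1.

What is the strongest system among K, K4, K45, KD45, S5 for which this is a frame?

S5

Transitive (axiom 4): yes — every two-step R-path is closed by a direct edge.
Euclidean (axiom 5): yes — any two successors of a common world are R-related.
Serial (axiom D): yes — every world has a successor (e.g. 1 R 1).
Reflexive (axiom T): yes — every world is R-related to itself.
So F validates K, K4, K45, KD45, S5. The strongest is S5.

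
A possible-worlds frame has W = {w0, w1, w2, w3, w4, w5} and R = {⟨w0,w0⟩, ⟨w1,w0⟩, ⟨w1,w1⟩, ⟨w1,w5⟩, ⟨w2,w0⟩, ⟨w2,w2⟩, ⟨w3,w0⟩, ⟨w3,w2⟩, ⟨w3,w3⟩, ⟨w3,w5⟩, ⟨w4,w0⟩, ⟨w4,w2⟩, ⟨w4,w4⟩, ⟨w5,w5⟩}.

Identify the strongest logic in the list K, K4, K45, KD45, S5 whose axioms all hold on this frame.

K4

Transitive (axiom 4): yes — every two-step R-path is closed by a direct edge.
Euclidean (axiom 5): no — w1 R w0 and w1 R w5, but not w0 R w5.
Serial (axiom D): yes — every world has a successor (e.g. w0 R w0).
Reflexive (axiom T): yes — every world is R-related to itself.
So F validates K, K4; K45 would additionally require R to be Euclidean. The strongest is K4.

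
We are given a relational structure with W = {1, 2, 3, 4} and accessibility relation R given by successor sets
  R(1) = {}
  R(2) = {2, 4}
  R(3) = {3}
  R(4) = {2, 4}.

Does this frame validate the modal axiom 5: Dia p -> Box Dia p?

Yes

Axiom 5 corresponds to the accessibility relation being Euclidean.
Euclidean: yes — any two successors of a common world are R-related.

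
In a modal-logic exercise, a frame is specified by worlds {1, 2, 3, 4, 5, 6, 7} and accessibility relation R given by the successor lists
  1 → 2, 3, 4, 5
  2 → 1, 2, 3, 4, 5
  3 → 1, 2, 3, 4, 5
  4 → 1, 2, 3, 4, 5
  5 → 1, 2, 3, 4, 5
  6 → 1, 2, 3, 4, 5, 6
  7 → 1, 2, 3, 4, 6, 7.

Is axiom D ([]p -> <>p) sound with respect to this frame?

Axiom D corresponds to the accessibility relation being serial.
Serial: yes — every world has a successor (e.g. 1 R 2).

Yes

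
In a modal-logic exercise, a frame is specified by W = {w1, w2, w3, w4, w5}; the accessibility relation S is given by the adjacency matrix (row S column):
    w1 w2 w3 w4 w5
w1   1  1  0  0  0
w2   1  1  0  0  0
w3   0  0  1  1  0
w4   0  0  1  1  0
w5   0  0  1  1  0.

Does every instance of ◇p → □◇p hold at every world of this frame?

The schema 5 characterises exactly the Euclidean frames.
Euclidean: yes — any two successors of a common world are S-related.

Yes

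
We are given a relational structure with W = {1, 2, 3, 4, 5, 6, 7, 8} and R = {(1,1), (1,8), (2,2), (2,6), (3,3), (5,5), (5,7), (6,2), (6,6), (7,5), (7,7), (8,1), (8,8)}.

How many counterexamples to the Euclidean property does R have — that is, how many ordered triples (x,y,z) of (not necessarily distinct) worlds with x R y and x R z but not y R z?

0

R is Euclidean; there are no such tuples.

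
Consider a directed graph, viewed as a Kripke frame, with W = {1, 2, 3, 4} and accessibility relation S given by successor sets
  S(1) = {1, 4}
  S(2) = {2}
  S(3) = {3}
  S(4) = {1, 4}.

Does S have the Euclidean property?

Euclidean: yes — any two successors of a common world are S-related.

Yes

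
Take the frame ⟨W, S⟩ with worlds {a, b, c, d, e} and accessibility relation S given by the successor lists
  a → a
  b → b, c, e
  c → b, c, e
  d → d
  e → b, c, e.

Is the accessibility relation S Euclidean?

Euclidean: yes — any two successors of a common world are S-related.

Yes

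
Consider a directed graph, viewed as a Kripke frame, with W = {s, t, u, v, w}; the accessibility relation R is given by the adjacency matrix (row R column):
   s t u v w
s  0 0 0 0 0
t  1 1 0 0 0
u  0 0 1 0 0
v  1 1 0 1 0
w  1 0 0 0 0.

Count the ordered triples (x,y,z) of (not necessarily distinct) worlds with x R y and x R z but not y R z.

7

Enumerating: (t,s,s), (t,s,t), (v,s,s), (v,s,t), (v,s,v), (v,t,v), (w,s,s).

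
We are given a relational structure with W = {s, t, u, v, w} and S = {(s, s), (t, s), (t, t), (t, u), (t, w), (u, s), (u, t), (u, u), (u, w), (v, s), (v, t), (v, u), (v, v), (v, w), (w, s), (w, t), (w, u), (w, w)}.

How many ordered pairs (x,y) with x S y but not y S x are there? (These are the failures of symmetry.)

7

Enumerating: (t,s), (u,s), (v,s), (v,t), (v,u), (v,w), (w,s).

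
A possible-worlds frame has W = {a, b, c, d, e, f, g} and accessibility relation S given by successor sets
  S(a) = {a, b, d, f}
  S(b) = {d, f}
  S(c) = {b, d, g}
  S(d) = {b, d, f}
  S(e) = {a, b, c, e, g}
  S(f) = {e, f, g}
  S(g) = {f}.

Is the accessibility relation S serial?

Serial: yes — every world has a successor (e.g. a S a).

Yes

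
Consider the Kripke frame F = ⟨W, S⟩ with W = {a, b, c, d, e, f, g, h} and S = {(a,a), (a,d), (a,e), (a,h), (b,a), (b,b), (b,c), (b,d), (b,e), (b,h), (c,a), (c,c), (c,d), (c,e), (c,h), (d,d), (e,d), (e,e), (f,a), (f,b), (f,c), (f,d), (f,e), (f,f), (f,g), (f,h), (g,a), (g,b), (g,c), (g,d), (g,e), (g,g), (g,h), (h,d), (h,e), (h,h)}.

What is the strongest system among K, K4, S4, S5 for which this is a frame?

Transitive (axiom 4): yes — every two-step S-path is closed by a direct edge.
Reflexive (axiom T): yes — every world is S-related to itself.
Euclidean (axiom 5): no — a S d and a S e, but not d S e.
So F validates K, K4, S4; S5 would additionally require S to be Euclidean. The strongest is S4.

S4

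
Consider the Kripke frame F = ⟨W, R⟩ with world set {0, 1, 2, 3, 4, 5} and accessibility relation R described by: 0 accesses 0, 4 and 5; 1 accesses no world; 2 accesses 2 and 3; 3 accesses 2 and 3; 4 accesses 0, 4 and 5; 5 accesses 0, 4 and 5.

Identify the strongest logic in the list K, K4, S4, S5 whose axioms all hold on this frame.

Transitive (axiom 4): yes — every two-step R-path is closed by a direct edge.
Reflexive (axiom T): no — 1 is not related to itself.
Euclidean (axiom 5): yes — any two successors of a common world are R-related.
So F validates K, K4; S4 would additionally require R to be reflexive. The strongest is K4.

K4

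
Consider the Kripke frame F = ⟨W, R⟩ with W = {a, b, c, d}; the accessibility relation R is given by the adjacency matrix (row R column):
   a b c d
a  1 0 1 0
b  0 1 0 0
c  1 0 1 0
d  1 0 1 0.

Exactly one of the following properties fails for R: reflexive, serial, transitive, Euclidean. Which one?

reflexive

Reflexive: no — d is not related to itself.
Serial: yes — every world has a successor (e.g. a R a).
Transitive: yes — every two-step R-path is closed by a direct edge.
Euclidean: yes — any two successors of a common world are R-related.
Only reflexive fails.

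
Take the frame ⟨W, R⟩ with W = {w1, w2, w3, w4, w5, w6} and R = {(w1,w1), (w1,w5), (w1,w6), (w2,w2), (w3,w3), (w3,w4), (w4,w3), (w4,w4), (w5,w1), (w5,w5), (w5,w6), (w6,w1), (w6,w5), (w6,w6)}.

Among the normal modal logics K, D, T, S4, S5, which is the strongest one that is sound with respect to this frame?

S5

Serial (axiom D): yes — every world has a successor (e.g. w1 R w1).
Reflexive (axiom T): yes — every world is R-related to itself.
Transitive (axiom 4): yes — every two-step R-path is closed by a direct edge.
Euclidean (axiom 5): yes — any two successors of a common world are R-related.
So F validates K, D, T, S4, S5. The strongest is S5.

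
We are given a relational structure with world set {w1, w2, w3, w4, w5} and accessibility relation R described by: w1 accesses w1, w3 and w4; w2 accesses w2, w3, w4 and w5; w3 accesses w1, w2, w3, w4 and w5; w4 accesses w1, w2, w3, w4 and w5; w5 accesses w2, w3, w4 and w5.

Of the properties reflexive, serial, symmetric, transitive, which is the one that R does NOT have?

transitive

Reflexive: yes — every world is R-related to itself.
Serial: yes — every world has a successor (e.g. w1 R w1).
Symmetric: yes — every pair in R has its reverse in R.
Transitive: no — w1 R w3 and w3 R w2, but not w1 R w2.
Only transitive fails.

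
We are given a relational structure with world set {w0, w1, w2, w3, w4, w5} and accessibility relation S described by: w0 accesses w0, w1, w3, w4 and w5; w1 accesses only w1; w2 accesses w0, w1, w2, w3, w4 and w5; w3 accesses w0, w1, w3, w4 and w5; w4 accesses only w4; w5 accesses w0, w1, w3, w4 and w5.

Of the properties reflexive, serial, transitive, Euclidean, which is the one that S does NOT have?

Reflexive: yes — every world is S-related to itself.
Serial: yes — every world has a successor (e.g. w0 S w0).
Transitive: yes — every two-step S-path is closed by a direct edge.
Euclidean: no — w0 S w1 and w0 S w3, but not w1 S w3.
Only Euclidean fails.

Euclidean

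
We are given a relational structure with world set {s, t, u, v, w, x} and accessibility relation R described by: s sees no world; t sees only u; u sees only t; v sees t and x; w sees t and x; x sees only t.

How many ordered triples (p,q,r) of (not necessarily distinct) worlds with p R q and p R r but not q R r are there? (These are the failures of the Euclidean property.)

9

Enumerating: (t,u,u), (u,t,t), (v,t,t), (v,t,x), (v,x,x), (w,t,t), (w,t,x), (w,x,x), (x,t,t).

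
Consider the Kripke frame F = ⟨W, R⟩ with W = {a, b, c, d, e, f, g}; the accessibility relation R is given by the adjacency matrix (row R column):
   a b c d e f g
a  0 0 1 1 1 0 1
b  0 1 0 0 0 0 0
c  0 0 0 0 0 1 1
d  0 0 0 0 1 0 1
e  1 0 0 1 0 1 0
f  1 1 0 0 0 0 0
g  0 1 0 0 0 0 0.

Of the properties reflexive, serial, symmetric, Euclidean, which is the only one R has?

serial

Reflexive: no — a is not related to itself.
Serial: yes — every world has a successor (e.g. a R c).
Symmetric: no — a R c but not c R a.
Euclidean: no — a R c and a R d, but not c R d.
Only serial holds.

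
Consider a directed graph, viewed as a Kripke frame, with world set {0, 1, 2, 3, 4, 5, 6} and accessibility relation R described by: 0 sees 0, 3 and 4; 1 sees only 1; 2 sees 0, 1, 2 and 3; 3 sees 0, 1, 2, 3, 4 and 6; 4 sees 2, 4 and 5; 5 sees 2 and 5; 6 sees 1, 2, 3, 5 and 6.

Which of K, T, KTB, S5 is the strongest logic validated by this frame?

Reflexive (axiom T): yes — every world is R-related to itself.
Symmetric (axiom B): no — 0 R 4 but not 4 R 0.
Euclidean (axiom 5): no — 0 R 4 and 0 R 3, but not 4 R 3.
So F validates K, T; KTB would additionally require R to be symmetric. The strongest is T.

T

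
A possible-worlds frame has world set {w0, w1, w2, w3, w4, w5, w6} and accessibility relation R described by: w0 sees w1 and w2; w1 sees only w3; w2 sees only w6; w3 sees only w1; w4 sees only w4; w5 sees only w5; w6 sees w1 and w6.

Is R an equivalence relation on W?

No

Reflexive: no — w0 is not related to itself.
Symmetric: no — w0 R w1 but not w1 R w0.
Transitive: no — w0 R w1 and w1 R w3, but not w0 R w3.
So R is not an equivalence relation.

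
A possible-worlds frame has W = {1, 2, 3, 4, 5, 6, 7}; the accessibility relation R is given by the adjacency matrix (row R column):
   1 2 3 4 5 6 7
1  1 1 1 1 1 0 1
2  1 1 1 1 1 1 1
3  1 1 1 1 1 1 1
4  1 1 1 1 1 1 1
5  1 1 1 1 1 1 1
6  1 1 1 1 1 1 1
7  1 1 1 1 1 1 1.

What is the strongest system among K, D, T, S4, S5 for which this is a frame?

Serial (axiom D): yes — every world has a successor (e.g. 1 R 1).
Reflexive (axiom T): yes — every world is R-related to itself.
Transitive (axiom 4): no — 1 R 2 and 2 R 6, but not 1 R 6.
Euclidean (axiom 5): no — 2 R 1 and 2 R 6, but not 1 R 6.
So F validates K, D, T; S4 would additionally require R to be transitive. The strongest is T.

T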